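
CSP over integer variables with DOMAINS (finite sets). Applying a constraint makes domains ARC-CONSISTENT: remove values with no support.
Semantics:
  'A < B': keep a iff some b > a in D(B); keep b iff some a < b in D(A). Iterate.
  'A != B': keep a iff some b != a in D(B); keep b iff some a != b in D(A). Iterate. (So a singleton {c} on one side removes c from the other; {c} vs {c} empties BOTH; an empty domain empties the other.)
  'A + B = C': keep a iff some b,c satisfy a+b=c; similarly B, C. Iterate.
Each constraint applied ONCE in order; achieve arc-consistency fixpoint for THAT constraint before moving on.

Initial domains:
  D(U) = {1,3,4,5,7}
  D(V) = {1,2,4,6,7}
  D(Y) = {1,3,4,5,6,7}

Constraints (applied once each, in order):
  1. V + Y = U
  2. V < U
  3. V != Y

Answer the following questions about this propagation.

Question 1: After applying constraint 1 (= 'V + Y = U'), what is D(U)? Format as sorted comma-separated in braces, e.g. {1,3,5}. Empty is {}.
Answer: {3,4,5,7}

Derivation:
Constraint 1 (V + Y = U) on D(V)={1,2,4,6,7} D(Y)={1,3,4,5,6,7} D(U)={1,3,4,5,7}: V {1,2,4,6,7}->{1,2,4,6}; Y {1,3,4,5,6,7}->{1,3,4,5,6}; U {1,3,4,5,7}->{3,4,5,7}
So after constraint 1: D(U) = {3,4,5,7}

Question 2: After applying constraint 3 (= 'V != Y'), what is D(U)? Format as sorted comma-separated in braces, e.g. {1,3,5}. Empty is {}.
Answer: {3,4,5,7}

Derivation:
Constraint 1 (V + Y = U) on D(V)={1,2,4,6,7} D(Y)={1,3,4,5,6,7} D(U)={1,3,4,5,7}: V {1,2,4,6,7}->{1,2,4,6}; Y {1,3,4,5,6,7}->{1,3,4,5,6}; U {1,3,4,5,7}->{3,4,5,7}
Constraint 2 (V < U) on D(V)={1,2,4,6} D(U)={3,4,5,7}: no change
Constraint 3 (V != Y) on D(V)={1,2,4,6} D(Y)={1,3,4,5,6}: no change
So after constraint 3: D(U) = {3,4,5,7}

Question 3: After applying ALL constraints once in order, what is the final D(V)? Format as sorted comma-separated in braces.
Answer: {1,2,4,6}

Derivation:
Constraint 1 (V + Y = U) on D(V)={1,2,4,6,7} D(Y)={1,3,4,5,6,7} D(U)={1,3,4,5,7}: V {1,2,4,6,7}->{1,2,4,6}; Y {1,3,4,5,6,7}->{1,3,4,5,6}; U {1,3,4,5,7}->{3,4,5,7}
Constraint 2 (V < U) on D(V)={1,2,4,6} D(U)={3,4,5,7}: no change
Constraint 3 (V != Y) on D(V)={1,2,4,6} D(Y)={1,3,4,5,6}: no change
So after all 3 constraints: D(V) = {1,2,4,6}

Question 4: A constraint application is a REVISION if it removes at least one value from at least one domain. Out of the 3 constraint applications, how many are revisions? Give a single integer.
Answer: 1

Derivation:
Constraint 1 (V + Y = U) on D(V)={1,2,4,6,7} D(Y)={1,3,4,5,6,7} D(U)={1,3,4,5,7}: V {1,2,4,6,7}->{1,2,4,6}; Y {1,3,4,5,6,7}->{1,3,4,5,6}; U {1,3,4,5,7}->{3,4,5,7} => REVISION
Constraint 2 (V < U) on D(V)={1,2,4,6} D(U)={3,4,5,7}: no change => not a revision
Constraint 3 (V != Y) on D(V)={1,2,4,6} D(Y)={1,3,4,5,6}: no change => not a revision
Total revisions = 1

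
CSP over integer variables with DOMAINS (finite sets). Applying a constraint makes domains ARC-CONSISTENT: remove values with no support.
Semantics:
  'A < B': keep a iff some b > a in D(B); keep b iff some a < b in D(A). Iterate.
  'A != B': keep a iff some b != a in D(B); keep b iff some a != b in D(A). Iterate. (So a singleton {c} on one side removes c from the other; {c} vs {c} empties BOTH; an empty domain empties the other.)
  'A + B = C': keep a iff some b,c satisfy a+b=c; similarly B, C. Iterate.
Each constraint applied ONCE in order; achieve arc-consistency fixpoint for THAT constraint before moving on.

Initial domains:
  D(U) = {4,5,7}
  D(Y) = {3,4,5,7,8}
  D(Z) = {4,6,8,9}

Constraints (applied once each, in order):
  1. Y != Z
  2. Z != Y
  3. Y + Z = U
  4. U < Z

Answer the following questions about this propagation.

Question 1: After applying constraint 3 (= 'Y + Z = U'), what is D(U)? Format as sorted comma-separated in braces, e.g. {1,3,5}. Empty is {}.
Constraint 1 (Y != Z) on D(Y)={3,4,5,7,8} D(Z)={4,6,8,9}: no change
Constraint 2 (Z != Y) on D(Z)={4,6,8,9} D(Y)={3,4,5,7,8}: no change
Constraint 3 (Y + Z = U) on D(Y)={3,4,5,7,8} D(Z)={4,6,8,9} D(U)={4,5,7}: Y {3,4,5,7,8}->{3}; Z {4,6,8,9}->{4}; U {4,5,7}->{7}
So after constraint 3: D(U) = {7}

Answer: {7}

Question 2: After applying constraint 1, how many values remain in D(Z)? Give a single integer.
Constraint 1 (Y != Z) on D(Y)={3,4,5,7,8} D(Z)={4,6,8,9}: no change
So after constraint 1: D(Z)={4,6,8,9}, size = 4

Answer: 4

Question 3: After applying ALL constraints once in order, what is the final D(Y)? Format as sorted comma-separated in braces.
Answer: {3}

Derivation:
Constraint 1 (Y != Z) on D(Y)={3,4,5,7,8} D(Z)={4,6,8,9}: no change
Constraint 2 (Z != Y) on D(Z)={4,6,8,9} D(Y)={3,4,5,7,8}: no change
Constraint 3 (Y + Z = U) on D(Y)={3,4,5,7,8} D(Z)={4,6,8,9} D(U)={4,5,7}: Y {3,4,5,7,8}->{3}; Z {4,6,8,9}->{4}; U {4,5,7}->{7}
Constraint 4 (U < Z) on D(U)={7} D(Z)={4}: U {7}->{}; Z {4}->{}
So after all 4 constraints: D(Y) = {3}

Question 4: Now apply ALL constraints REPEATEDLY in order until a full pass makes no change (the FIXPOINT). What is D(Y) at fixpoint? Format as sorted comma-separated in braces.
Answer: {}

Derivation:
pass 0 (initial): D(Y)={3,4,5,7,8}
pass 1: U {4,5,7}->{}; Y {3,4,5,7,8}->{3}; Z {4,6,8,9}->{}
pass 2: Y {3}->{}
pass 3: no change
Fixpoint after 3 passes: D(Y) = {}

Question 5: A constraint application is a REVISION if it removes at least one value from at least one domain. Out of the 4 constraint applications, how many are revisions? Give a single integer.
Constraint 1 (Y != Z) on D(Y)={3,4,5,7,8} D(Z)={4,6,8,9}: no change => not a revision
Constraint 2 (Z != Y) on D(Z)={4,6,8,9} D(Y)={3,4,5,7,8}: no change => not a revision
Constraint 3 (Y + Z = U) on D(Y)={3,4,5,7,8} D(Z)={4,6,8,9} D(U)={4,5,7}: Y {3,4,5,7,8}->{3}; Z {4,6,8,9}->{4}; U {4,5,7}->{7} => REVISION
Constraint 4 (U < Z) on D(U)={7} D(Z)={4}: U {7}->{}; Z {4}->{} => REVISION
Total revisions = 2

Answer: 2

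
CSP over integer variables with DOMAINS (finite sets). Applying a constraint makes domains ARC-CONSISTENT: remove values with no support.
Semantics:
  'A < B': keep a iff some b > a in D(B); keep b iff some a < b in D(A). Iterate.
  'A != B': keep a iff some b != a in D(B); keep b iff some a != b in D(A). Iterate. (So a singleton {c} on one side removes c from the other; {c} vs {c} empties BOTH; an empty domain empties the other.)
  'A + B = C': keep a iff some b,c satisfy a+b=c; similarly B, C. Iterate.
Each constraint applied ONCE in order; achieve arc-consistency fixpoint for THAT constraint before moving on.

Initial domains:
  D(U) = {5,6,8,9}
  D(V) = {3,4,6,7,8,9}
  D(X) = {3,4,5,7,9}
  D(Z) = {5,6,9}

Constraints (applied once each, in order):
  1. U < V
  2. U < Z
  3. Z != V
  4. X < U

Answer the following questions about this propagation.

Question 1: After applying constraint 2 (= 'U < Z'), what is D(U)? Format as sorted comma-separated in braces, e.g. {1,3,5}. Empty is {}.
Constraint 1 (U < V) on D(U)={5,6,8,9} D(V)={3,4,6,7,8,9}: U {5,6,8,9}->{5,6,8}; V {3,4,6,7,8,9}->{6,7,8,9}
Constraint 2 (U < Z) on D(U)={5,6,8} D(Z)={5,6,9}: Z {5,6,9}->{6,9}
So after constraint 2: D(U) = {5,6,8}

Answer: {5,6,8}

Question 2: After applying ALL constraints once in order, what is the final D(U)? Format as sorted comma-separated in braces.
Constraint 1 (U < V) on D(U)={5,6,8,9} D(V)={3,4,6,7,8,9}: U {5,6,8,9}->{5,6,8}; V {3,4,6,7,8,9}->{6,7,8,9}
Constraint 2 (U < Z) on D(U)={5,6,8} D(Z)={5,6,9}: Z {5,6,9}->{6,9}
Constraint 3 (Z != V) on D(Z)={6,9} D(V)={6,7,8,9}: no change
Constraint 4 (X < U) on D(X)={3,4,5,7,9} D(U)={5,6,8}: X {3,4,5,7,9}->{3,4,5,7}
So after all 4 constraints: D(U) = {5,6,8}

Answer: {5,6,8}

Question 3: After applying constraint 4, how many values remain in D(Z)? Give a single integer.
Constraint 1 (U < V) on D(U)={5,6,8,9} D(V)={3,4,6,7,8,9}: U {5,6,8,9}->{5,6,8}; V {3,4,6,7,8,9}->{6,7,8,9}
Constraint 2 (U < Z) on D(U)={5,6,8} D(Z)={5,6,9}: Z {5,6,9}->{6,9}
Constraint 3 (Z != V) on D(Z)={6,9} D(V)={6,7,8,9}: no change
Constraint 4 (X < U) on D(X)={3,4,5,7,9} D(U)={5,6,8}: X {3,4,5,7,9}->{3,4,5,7}
So after constraint 4: D(Z)={6,9}, size = 2

Answer: 2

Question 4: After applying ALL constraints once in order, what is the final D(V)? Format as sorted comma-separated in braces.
Constraint 1 (U < V) on D(U)={5,6,8,9} D(V)={3,4,6,7,8,9}: U {5,6,8,9}->{5,6,8}; V {3,4,6,7,8,9}->{6,7,8,9}
Constraint 2 (U < Z) on D(U)={5,6,8} D(Z)={5,6,9}: Z {5,6,9}->{6,9}
Constraint 3 (Z != V) on D(Z)={6,9} D(V)={6,7,8,9}: no change
Constraint 4 (X < U) on D(X)={3,4,5,7,9} D(U)={5,6,8}: X {3,4,5,7,9}->{3,4,5,7}
So after all 4 constraints: D(V) = {6,7,8,9}

Answer: {6,7,8,9}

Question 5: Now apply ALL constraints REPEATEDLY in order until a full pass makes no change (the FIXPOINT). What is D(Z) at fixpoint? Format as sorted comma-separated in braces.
pass 0 (initial): D(Z)={5,6,9}
pass 1: U {5,6,8,9}->{5,6,8}; V {3,4,6,7,8,9}->{6,7,8,9}; X {3,4,5,7,9}->{3,4,5,7}; Z {5,6,9}->{6,9}
pass 2: no change
Fixpoint after 2 passes: D(Z) = {6,9}

Answer: {6,9}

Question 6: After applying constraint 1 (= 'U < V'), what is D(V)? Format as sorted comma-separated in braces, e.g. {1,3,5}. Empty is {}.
Answer: {6,7,8,9}

Derivation:
Constraint 1 (U < V) on D(U)={5,6,8,9} D(V)={3,4,6,7,8,9}: U {5,6,8,9}->{5,6,8}; V {3,4,6,7,8,9}->{6,7,8,9}
So after constraint 1: D(V) = {6,7,8,9}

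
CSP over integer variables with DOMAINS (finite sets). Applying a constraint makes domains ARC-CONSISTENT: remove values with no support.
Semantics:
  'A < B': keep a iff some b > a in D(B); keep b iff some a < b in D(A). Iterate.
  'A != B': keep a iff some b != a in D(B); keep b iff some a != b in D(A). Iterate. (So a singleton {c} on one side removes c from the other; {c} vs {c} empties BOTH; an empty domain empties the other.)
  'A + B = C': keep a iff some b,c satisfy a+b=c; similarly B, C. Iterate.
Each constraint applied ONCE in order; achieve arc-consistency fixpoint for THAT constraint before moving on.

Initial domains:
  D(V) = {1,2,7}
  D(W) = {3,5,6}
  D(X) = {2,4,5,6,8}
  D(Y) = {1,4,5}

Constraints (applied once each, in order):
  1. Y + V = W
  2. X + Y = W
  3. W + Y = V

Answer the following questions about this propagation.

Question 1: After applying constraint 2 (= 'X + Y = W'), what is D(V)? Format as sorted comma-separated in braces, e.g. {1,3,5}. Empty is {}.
Constraint 1 (Y + V = W) on D(Y)={1,4,5} D(V)={1,2,7} D(W)={3,5,6}: V {1,2,7}->{1,2}
Constraint 2 (X + Y = W) on D(X)={2,4,5,6,8} D(Y)={1,4,5} D(W)={3,5,6}: X {2,4,5,6,8}->{2,4,5}; Y {1,4,5}->{1,4}
So after constraint 2: D(V) = {1,2}

Answer: {1,2}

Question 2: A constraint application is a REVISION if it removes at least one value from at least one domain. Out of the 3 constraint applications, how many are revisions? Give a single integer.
Answer: 3

Derivation:
Constraint 1 (Y + V = W) on D(Y)={1,4,5} D(V)={1,2,7} D(W)={3,5,6}: V {1,2,7}->{1,2} => REVISION
Constraint 2 (X + Y = W) on D(X)={2,4,5,6,8} D(Y)={1,4,5} D(W)={3,5,6}: X {2,4,5,6,8}->{2,4,5}; Y {1,4,5}->{1,4} => REVISION
Constraint 3 (W + Y = V) on D(W)={3,5,6} D(Y)={1,4} D(V)={1,2}: W {3,5,6}->{}; Y {1,4}->{}; V {1,2}->{} => REVISION
Total revisions = 3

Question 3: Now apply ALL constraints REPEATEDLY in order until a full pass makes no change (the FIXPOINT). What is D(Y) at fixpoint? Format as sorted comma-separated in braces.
pass 0 (initial): D(Y)={1,4,5}
pass 1: V {1,2,7}->{}; W {3,5,6}->{}; X {2,4,5,6,8}->{2,4,5}; Y {1,4,5}->{}
pass 2: X {2,4,5}->{}
pass 3: no change
Fixpoint after 3 passes: D(Y) = {}

Answer: {}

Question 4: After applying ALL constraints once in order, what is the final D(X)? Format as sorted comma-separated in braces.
Answer: {2,4,5}

Derivation:
Constraint 1 (Y + V = W) on D(Y)={1,4,5} D(V)={1,2,7} D(W)={3,5,6}: V {1,2,7}->{1,2}
Constraint 2 (X + Y = W) on D(X)={2,4,5,6,8} D(Y)={1,4,5} D(W)={3,5,6}: X {2,4,5,6,8}->{2,4,5}; Y {1,4,5}->{1,4}
Constraint 3 (W + Y = V) on D(W)={3,5,6} D(Y)={1,4} D(V)={1,2}: W {3,5,6}->{}; Y {1,4}->{}; V {1,2}->{}
So after all 3 constraints: D(X) = {2,4,5}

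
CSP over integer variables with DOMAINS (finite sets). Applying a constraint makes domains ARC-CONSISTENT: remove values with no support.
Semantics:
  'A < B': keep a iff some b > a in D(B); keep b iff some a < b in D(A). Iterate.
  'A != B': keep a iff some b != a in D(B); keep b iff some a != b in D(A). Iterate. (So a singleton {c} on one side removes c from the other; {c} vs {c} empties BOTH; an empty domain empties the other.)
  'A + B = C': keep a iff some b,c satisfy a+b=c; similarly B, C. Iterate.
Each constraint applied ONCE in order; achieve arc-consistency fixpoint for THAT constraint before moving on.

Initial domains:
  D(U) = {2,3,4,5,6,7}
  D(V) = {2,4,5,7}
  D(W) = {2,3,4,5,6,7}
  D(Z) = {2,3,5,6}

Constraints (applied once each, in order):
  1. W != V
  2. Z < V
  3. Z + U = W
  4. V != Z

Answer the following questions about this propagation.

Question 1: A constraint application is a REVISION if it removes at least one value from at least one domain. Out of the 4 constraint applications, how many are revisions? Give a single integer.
Answer: 2

Derivation:
Constraint 1 (W != V) on D(W)={2,3,4,5,6,7} D(V)={2,4,5,7}: no change => not a revision
Constraint 2 (Z < V) on D(Z)={2,3,5,6} D(V)={2,4,5,7}: V {2,4,5,7}->{4,5,7} => REVISION
Constraint 3 (Z + U = W) on D(Z)={2,3,5,6} D(U)={2,3,4,5,6,7} D(W)={2,3,4,5,6,7}: Z {2,3,5,6}->{2,3,5}; U {2,3,4,5,6,7}->{2,3,4,5}; W {2,3,4,5,6,7}->{4,5,6,7} => REVISION
Constraint 4 (V != Z) on D(V)={4,5,7} D(Z)={2,3,5}: no change => not a revision
Total revisions = 2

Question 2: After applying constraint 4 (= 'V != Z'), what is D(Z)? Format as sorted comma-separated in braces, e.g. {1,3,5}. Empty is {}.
Constraint 1 (W != V) on D(W)={2,3,4,5,6,7} D(V)={2,4,5,7}: no change
Constraint 2 (Z < V) on D(Z)={2,3,5,6} D(V)={2,4,5,7}: V {2,4,5,7}->{4,5,7}
Constraint 3 (Z + U = W) on D(Z)={2,3,5,6} D(U)={2,3,4,5,6,7} D(W)={2,3,4,5,6,7}: Z {2,3,5,6}->{2,3,5}; U {2,3,4,5,6,7}->{2,3,4,5}; W {2,3,4,5,6,7}->{4,5,6,7}
Constraint 4 (V != Z) on D(V)={4,5,7} D(Z)={2,3,5}: no change
So after constraint 4: D(Z) = {2,3,5}

Answer: {2,3,5}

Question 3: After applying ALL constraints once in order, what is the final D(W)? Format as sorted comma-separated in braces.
Answer: {4,5,6,7}

Derivation:
Constraint 1 (W != V) on D(W)={2,3,4,5,6,7} D(V)={2,4,5,7}: no change
Constraint 2 (Z < V) on D(Z)={2,3,5,6} D(V)={2,4,5,7}: V {2,4,5,7}->{4,5,7}
Constraint 3 (Z + U = W) on D(Z)={2,3,5,6} D(U)={2,3,4,5,6,7} D(W)={2,3,4,5,6,7}: Z {2,3,5,6}->{2,3,5}; U {2,3,4,5,6,7}->{2,3,4,5}; W {2,3,4,5,6,7}->{4,5,6,7}
Constraint 4 (V != Z) on D(V)={4,5,7} D(Z)={2,3,5}: no change
So after all 4 constraints: D(W) = {4,5,6,7}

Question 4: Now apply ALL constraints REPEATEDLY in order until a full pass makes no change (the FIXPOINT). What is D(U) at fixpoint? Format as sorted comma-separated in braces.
Answer: {2,3,4,5}

Derivation:
pass 0 (initial): D(U)={2,3,4,5,6,7}
pass 1: U {2,3,4,5,6,7}->{2,3,4,5}; V {2,4,5,7}->{4,5,7}; W {2,3,4,5,6,7}->{4,5,6,7}; Z {2,3,5,6}->{2,3,5}
pass 2: no change
Fixpoint after 2 passes: D(U) = {2,3,4,5}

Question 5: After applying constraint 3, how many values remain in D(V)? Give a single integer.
Answer: 3

Derivation:
Constraint 1 (W != V) on D(W)={2,3,4,5,6,7} D(V)={2,4,5,7}: no change
Constraint 2 (Z < V) on D(Z)={2,3,5,6} D(V)={2,4,5,7}: V {2,4,5,7}->{4,5,7}
Constraint 3 (Z + U = W) on D(Z)={2,3,5,6} D(U)={2,3,4,5,6,7} D(W)={2,3,4,5,6,7}: Z {2,3,5,6}->{2,3,5}; U {2,3,4,5,6,7}->{2,3,4,5}; W {2,3,4,5,6,7}->{4,5,6,7}
So after constraint 3: D(V)={4,5,7}, size = 3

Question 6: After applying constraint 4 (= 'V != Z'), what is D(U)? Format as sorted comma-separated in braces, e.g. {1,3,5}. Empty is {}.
Answer: {2,3,4,5}

Derivation:
Constraint 1 (W != V) on D(W)={2,3,4,5,6,7} D(V)={2,4,5,7}: no change
Constraint 2 (Z < V) on D(Z)={2,3,5,6} D(V)={2,4,5,7}: V {2,4,5,7}->{4,5,7}
Constraint 3 (Z + U = W) on D(Z)={2,3,5,6} D(U)={2,3,4,5,6,7} D(W)={2,3,4,5,6,7}: Z {2,3,5,6}->{2,3,5}; U {2,3,4,5,6,7}->{2,3,4,5}; W {2,3,4,5,6,7}->{4,5,6,7}
Constraint 4 (V != Z) on D(V)={4,5,7} D(Z)={2,3,5}: no change
So after constraint 4: D(U) = {2,3,4,5}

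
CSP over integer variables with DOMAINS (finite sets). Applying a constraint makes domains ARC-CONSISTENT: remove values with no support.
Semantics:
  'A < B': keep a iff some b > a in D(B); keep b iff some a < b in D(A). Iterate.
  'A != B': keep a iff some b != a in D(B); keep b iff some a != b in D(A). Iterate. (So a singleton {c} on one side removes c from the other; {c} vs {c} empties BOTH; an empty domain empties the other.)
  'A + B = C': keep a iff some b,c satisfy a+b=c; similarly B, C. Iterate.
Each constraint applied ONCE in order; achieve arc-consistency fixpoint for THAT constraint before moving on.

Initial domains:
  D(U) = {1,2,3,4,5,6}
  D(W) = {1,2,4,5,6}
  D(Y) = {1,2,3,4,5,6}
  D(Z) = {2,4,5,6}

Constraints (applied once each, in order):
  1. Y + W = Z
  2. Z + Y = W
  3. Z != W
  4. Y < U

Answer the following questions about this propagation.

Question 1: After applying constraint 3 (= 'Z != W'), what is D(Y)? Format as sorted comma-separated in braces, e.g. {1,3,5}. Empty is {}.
Constraint 1 (Y + W = Z) on D(Y)={1,2,3,4,5,6} D(W)={1,2,4,5,6} D(Z)={2,4,5,6}: Y {1,2,3,4,5,6}->{1,2,3,4,5}; W {1,2,4,5,6}->{1,2,4,5}
Constraint 2 (Z + Y = W) on D(Z)={2,4,5,6} D(Y)={1,2,3,4,5} D(W)={1,2,4,5}: Z {2,4,5,6}->{2,4}; Y {1,2,3,4,5}->{1,2,3}; W {1,2,4,5}->{4,5}
Constraint 3 (Z != W) on D(Z)={2,4} D(W)={4,5}: no change
So after constraint 3: D(Y) = {1,2,3}

Answer: {1,2,3}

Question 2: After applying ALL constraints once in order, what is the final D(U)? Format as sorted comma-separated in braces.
Constraint 1 (Y + W = Z) on D(Y)={1,2,3,4,5,6} D(W)={1,2,4,5,6} D(Z)={2,4,5,6}: Y {1,2,3,4,5,6}->{1,2,3,4,5}; W {1,2,4,5,6}->{1,2,4,5}
Constraint 2 (Z + Y = W) on D(Z)={2,4,5,6} D(Y)={1,2,3,4,5} D(W)={1,2,4,5}: Z {2,4,5,6}->{2,4}; Y {1,2,3,4,5}->{1,2,3}; W {1,2,4,5}->{4,5}
Constraint 3 (Z != W) on D(Z)={2,4} D(W)={4,5}: no change
Constraint 4 (Y < U) on D(Y)={1,2,3} D(U)={1,2,3,4,5,6}: U {1,2,3,4,5,6}->{2,3,4,5,6}
So after all 4 constraints: D(U) = {2,3,4,5,6}

Answer: {2,3,4,5,6}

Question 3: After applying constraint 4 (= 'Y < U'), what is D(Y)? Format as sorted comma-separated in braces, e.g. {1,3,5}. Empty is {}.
Answer: {1,2,3}

Derivation:
Constraint 1 (Y + W = Z) on D(Y)={1,2,3,4,5,6} D(W)={1,2,4,5,6} D(Z)={2,4,5,6}: Y {1,2,3,4,5,6}->{1,2,3,4,5}; W {1,2,4,5,6}->{1,2,4,5}
Constraint 2 (Z + Y = W) on D(Z)={2,4,5,6} D(Y)={1,2,3,4,5} D(W)={1,2,4,5}: Z {2,4,5,6}->{2,4}; Y {1,2,3,4,5}->{1,2,3}; W {1,2,4,5}->{4,5}
Constraint 3 (Z != W) on D(Z)={2,4} D(W)={4,5}: no change
Constraint 4 (Y < U) on D(Y)={1,2,3} D(U)={1,2,3,4,5,6}: U {1,2,3,4,5,6}->{2,3,4,5,6}
So after constraint 4: D(Y) = {1,2,3}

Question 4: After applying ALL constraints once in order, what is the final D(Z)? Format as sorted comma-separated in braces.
Answer: {2,4}

Derivation:
Constraint 1 (Y + W = Z) on D(Y)={1,2,3,4,5,6} D(W)={1,2,4,5,6} D(Z)={2,4,5,6}: Y {1,2,3,4,5,6}->{1,2,3,4,5}; W {1,2,4,5,6}->{1,2,4,5}
Constraint 2 (Z + Y = W) on D(Z)={2,4,5,6} D(Y)={1,2,3,4,5} D(W)={1,2,4,5}: Z {2,4,5,6}->{2,4}; Y {1,2,3,4,5}->{1,2,3}; W {1,2,4,5}->{4,5}
Constraint 3 (Z != W) on D(Z)={2,4} D(W)={4,5}: no change
Constraint 4 (Y < U) on D(Y)={1,2,3} D(U)={1,2,3,4,5,6}: U {1,2,3,4,5,6}->{2,3,4,5,6}
So after all 4 constraints: D(Z) = {2,4}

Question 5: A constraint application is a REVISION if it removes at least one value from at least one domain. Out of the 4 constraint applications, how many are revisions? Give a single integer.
Constraint 1 (Y + W = Z) on D(Y)={1,2,3,4,5,6} D(W)={1,2,4,5,6} D(Z)={2,4,5,6}: Y {1,2,3,4,5,6}->{1,2,3,4,5}; W {1,2,4,5,6}->{1,2,4,5} => REVISION
Constraint 2 (Z + Y = W) on D(Z)={2,4,5,6} D(Y)={1,2,3,4,5} D(W)={1,2,4,5}: Z {2,4,5,6}->{2,4}; Y {1,2,3,4,5}->{1,2,3}; W {1,2,4,5}->{4,5} => REVISION
Constraint 3 (Z != W) on D(Z)={2,4} D(W)={4,5}: no change => not a revision
Constraint 4 (Y < U) on D(Y)={1,2,3} D(U)={1,2,3,4,5,6}: U {1,2,3,4,5,6}->{2,3,4,5,6} => REVISION
Total revisions = 3

Answer: 3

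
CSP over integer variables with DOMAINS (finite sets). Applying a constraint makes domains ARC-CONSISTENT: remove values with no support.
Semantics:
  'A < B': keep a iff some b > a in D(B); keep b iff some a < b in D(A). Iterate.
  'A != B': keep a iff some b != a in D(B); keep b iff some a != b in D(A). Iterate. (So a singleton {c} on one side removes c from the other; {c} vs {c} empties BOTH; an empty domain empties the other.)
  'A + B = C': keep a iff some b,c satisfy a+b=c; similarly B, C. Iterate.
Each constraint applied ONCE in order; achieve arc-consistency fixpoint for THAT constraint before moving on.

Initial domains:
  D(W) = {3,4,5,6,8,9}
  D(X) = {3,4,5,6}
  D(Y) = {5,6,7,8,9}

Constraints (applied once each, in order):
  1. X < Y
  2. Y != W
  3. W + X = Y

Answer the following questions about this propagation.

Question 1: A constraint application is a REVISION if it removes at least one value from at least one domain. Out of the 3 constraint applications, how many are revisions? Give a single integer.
Answer: 1

Derivation:
Constraint 1 (X < Y) on D(X)={3,4,5,6} D(Y)={5,6,7,8,9}: no change => not a revision
Constraint 2 (Y != W) on D(Y)={5,6,7,8,9} D(W)={3,4,5,6,8,9}: no change => not a revision
Constraint 3 (W + X = Y) on D(W)={3,4,5,6,8,9} D(X)={3,4,5,6} D(Y)={5,6,7,8,9}: W {3,4,5,6,8,9}->{3,4,5,6}; Y {5,6,7,8,9}->{6,7,8,9} => REVISION
Total revisions = 1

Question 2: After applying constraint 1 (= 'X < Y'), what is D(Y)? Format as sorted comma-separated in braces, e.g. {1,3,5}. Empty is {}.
Answer: {5,6,7,8,9}

Derivation:
Constraint 1 (X < Y) on D(X)={3,4,5,6} D(Y)={5,6,7,8,9}: no change
So after constraint 1: D(Y) = {5,6,7,8,9}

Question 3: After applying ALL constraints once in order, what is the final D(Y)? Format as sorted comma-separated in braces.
Constraint 1 (X < Y) on D(X)={3,4,5,6} D(Y)={5,6,7,8,9}: no change
Constraint 2 (Y != W) on D(Y)={5,6,7,8,9} D(W)={3,4,5,6,8,9}: no change
Constraint 3 (W + X = Y) on D(W)={3,4,5,6,8,9} D(X)={3,4,5,6} D(Y)={5,6,7,8,9}: W {3,4,5,6,8,9}->{3,4,5,6}; Y {5,6,7,8,9}->{6,7,8,9}
So after all 3 constraints: D(Y) = {6,7,8,9}

Answer: {6,7,8,9}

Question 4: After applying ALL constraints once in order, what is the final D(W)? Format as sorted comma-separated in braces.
Constraint 1 (X < Y) on D(X)={3,4,5,6} D(Y)={5,6,7,8,9}: no change
Constraint 2 (Y != W) on D(Y)={5,6,7,8,9} D(W)={3,4,5,6,8,9}: no change
Constraint 3 (W + X = Y) on D(W)={3,4,5,6,8,9} D(X)={3,4,5,6} D(Y)={5,6,7,8,9}: W {3,4,5,6,8,9}->{3,4,5,6}; Y {5,6,7,8,9}->{6,7,8,9}
So after all 3 constraints: D(W) = {3,4,5,6}

Answer: {3,4,5,6}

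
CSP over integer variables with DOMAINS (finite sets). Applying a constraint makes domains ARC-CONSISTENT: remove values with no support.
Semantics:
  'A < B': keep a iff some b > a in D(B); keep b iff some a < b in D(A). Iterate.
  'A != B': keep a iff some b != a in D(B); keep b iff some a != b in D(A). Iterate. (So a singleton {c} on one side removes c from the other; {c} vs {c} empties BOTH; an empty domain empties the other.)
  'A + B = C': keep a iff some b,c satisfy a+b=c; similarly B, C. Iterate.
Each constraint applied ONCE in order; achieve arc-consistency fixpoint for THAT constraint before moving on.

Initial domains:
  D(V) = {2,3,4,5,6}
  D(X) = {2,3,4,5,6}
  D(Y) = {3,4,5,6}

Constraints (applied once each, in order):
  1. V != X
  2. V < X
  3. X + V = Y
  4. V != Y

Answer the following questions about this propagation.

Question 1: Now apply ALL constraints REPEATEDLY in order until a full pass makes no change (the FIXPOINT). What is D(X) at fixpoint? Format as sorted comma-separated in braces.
pass 0 (initial): D(X)={2,3,4,5,6}
pass 1: V {2,3,4,5,6}->{2,3}; X {2,3,4,5,6}->{3,4}; Y {3,4,5,6}->{5,6}
pass 2: no change
Fixpoint after 2 passes: D(X) = {3,4}

Answer: {3,4}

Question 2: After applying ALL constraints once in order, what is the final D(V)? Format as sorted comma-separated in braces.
Constraint 1 (V != X) on D(V)={2,3,4,5,6} D(X)={2,3,4,5,6}: no change
Constraint 2 (V < X) on D(V)={2,3,4,5,6} D(X)={2,3,4,5,6}: V {2,3,4,5,6}->{2,3,4,5}; X {2,3,4,5,6}->{3,4,5,6}
Constraint 3 (X + V = Y) on D(X)={3,4,5,6} D(V)={2,3,4,5} D(Y)={3,4,5,6}: X {3,4,5,6}->{3,4}; V {2,3,4,5}->{2,3}; Y {3,4,5,6}->{5,6}
Constraint 4 (V != Y) on D(V)={2,3} D(Y)={5,6}: no change
So after all 4 constraints: D(V) = {2,3}

Answer: {2,3}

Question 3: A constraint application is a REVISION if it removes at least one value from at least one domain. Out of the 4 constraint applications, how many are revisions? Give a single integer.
Constraint 1 (V != X) on D(V)={2,3,4,5,6} D(X)={2,3,4,5,6}: no change => not a revision
Constraint 2 (V < X) on D(V)={2,3,4,5,6} D(X)={2,3,4,5,6}: V {2,3,4,5,6}->{2,3,4,5}; X {2,3,4,5,6}->{3,4,5,6} => REVISION
Constraint 3 (X + V = Y) on D(X)={3,4,5,6} D(V)={2,3,4,5} D(Y)={3,4,5,6}: X {3,4,5,6}->{3,4}; V {2,3,4,5}->{2,3}; Y {3,4,5,6}->{5,6} => REVISION
Constraint 4 (V != Y) on D(V)={2,3} D(Y)={5,6}: no change => not a revision
Total revisions = 2

Answer: 2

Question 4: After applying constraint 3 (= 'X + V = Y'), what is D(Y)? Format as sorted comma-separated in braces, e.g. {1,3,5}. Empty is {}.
Answer: {5,6}

Derivation:
Constraint 1 (V != X) on D(V)={2,3,4,5,6} D(X)={2,3,4,5,6}: no change
Constraint 2 (V < X) on D(V)={2,3,4,5,6} D(X)={2,3,4,5,6}: V {2,3,4,5,6}->{2,3,4,5}; X {2,3,4,5,6}->{3,4,5,6}
Constraint 3 (X + V = Y) on D(X)={3,4,5,6} D(V)={2,3,4,5} D(Y)={3,4,5,6}: X {3,4,5,6}->{3,4}; V {2,3,4,5}->{2,3}; Y {3,4,5,6}->{5,6}
So after constraint 3: D(Y) = {5,6}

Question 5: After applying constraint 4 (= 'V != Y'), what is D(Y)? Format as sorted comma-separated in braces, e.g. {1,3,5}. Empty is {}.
Answer: {5,6}

Derivation:
Constraint 1 (V != X) on D(V)={2,3,4,5,6} D(X)={2,3,4,5,6}: no change
Constraint 2 (V < X) on D(V)={2,3,4,5,6} D(X)={2,3,4,5,6}: V {2,3,4,5,6}->{2,3,4,5}; X {2,3,4,5,6}->{3,4,5,6}
Constraint 3 (X + V = Y) on D(X)={3,4,5,6} D(V)={2,3,4,5} D(Y)={3,4,5,6}: X {3,4,5,6}->{3,4}; V {2,3,4,5}->{2,3}; Y {3,4,5,6}->{5,6}
Constraint 4 (V != Y) on D(V)={2,3} D(Y)={5,6}: no change
So after constraint 4: D(Y) = {5,6}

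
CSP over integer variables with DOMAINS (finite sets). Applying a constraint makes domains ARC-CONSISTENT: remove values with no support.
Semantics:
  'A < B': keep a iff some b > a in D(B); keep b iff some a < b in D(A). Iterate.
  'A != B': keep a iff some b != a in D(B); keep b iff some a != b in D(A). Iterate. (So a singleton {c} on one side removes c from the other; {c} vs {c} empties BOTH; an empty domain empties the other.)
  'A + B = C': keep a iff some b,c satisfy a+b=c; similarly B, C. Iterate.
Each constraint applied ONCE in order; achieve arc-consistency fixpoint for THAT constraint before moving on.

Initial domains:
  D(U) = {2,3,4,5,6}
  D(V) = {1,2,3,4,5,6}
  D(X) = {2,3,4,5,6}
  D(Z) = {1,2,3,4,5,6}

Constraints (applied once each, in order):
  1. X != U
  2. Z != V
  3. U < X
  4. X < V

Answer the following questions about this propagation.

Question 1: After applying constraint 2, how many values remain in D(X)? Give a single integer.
Constraint 1 (X != U) on D(X)={2,3,4,5,6} D(U)={2,3,4,5,6}: no change
Constraint 2 (Z != V) on D(Z)={1,2,3,4,5,6} D(V)={1,2,3,4,5,6}: no change
So after constraint 2: D(X)={2,3,4,5,6}, size = 5

Answer: 5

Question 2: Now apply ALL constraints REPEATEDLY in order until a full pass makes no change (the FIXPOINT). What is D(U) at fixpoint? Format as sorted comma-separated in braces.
Answer: {2,3,4}

Derivation:
pass 0 (initial): D(U)={2,3,4,5,6}
pass 1: U {2,3,4,5,6}->{2,3,4,5}; V {1,2,3,4,5,6}->{4,5,6}; X {2,3,4,5,6}->{3,4,5}
pass 2: U {2,3,4,5}->{2,3,4}
pass 3: no change
Fixpoint after 3 passes: D(U) = {2,3,4}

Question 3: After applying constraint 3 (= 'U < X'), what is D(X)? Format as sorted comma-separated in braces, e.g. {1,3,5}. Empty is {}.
Constraint 1 (X != U) on D(X)={2,3,4,5,6} D(U)={2,3,4,5,6}: no change
Constraint 2 (Z != V) on D(Z)={1,2,3,4,5,6} D(V)={1,2,3,4,5,6}: no change
Constraint 3 (U < X) on D(U)={2,3,4,5,6} D(X)={2,3,4,5,6}: U {2,3,4,5,6}->{2,3,4,5}; X {2,3,4,5,6}->{3,4,5,6}
So after constraint 3: D(X) = {3,4,5,6}

Answer: {3,4,5,6}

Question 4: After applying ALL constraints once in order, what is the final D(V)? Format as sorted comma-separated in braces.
Constraint 1 (X != U) on D(X)={2,3,4,5,6} D(U)={2,3,4,5,6}: no change
Constraint 2 (Z != V) on D(Z)={1,2,3,4,5,6} D(V)={1,2,3,4,5,6}: no change
Constraint 3 (U < X) on D(U)={2,3,4,5,6} D(X)={2,3,4,5,6}: U {2,3,4,5,6}->{2,3,4,5}; X {2,3,4,5,6}->{3,4,5,6}
Constraint 4 (X < V) on D(X)={3,4,5,6} D(V)={1,2,3,4,5,6}: X {3,4,5,6}->{3,4,5}; V {1,2,3,4,5,6}->{4,5,6}
So after all 4 constraints: D(V) = {4,5,6}

Answer: {4,5,6}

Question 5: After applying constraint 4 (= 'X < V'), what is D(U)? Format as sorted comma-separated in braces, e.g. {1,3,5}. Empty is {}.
Constraint 1 (X != U) on D(X)={2,3,4,5,6} D(U)={2,3,4,5,6}: no change
Constraint 2 (Z != V) on D(Z)={1,2,3,4,5,6} D(V)={1,2,3,4,5,6}: no change
Constraint 3 (U < X) on D(U)={2,3,4,5,6} D(X)={2,3,4,5,6}: U {2,3,4,5,6}->{2,3,4,5}; X {2,3,4,5,6}->{3,4,5,6}
Constraint 4 (X < V) on D(X)={3,4,5,6} D(V)={1,2,3,4,5,6}: X {3,4,5,6}->{3,4,5}; V {1,2,3,4,5,6}->{4,5,6}
So after constraint 4: D(U) = {2,3,4,5}

Answer: {2,3,4,5}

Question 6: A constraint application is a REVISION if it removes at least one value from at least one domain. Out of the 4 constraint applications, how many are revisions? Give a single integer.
Answer: 2

Derivation:
Constraint 1 (X != U) on D(X)={2,3,4,5,6} D(U)={2,3,4,5,6}: no change => not a revision
Constraint 2 (Z != V) on D(Z)={1,2,3,4,5,6} D(V)={1,2,3,4,5,6}: no change => not a revision
Constraint 3 (U < X) on D(U)={2,3,4,5,6} D(X)={2,3,4,5,6}: U {2,3,4,5,6}->{2,3,4,5}; X {2,3,4,5,6}->{3,4,5,6} => REVISION
Constraint 4 (X < V) on D(X)={3,4,5,6} D(V)={1,2,3,4,5,6}: X {3,4,5,6}->{3,4,5}; V {1,2,3,4,5,6}->{4,5,6} => REVISION
Total revisions = 2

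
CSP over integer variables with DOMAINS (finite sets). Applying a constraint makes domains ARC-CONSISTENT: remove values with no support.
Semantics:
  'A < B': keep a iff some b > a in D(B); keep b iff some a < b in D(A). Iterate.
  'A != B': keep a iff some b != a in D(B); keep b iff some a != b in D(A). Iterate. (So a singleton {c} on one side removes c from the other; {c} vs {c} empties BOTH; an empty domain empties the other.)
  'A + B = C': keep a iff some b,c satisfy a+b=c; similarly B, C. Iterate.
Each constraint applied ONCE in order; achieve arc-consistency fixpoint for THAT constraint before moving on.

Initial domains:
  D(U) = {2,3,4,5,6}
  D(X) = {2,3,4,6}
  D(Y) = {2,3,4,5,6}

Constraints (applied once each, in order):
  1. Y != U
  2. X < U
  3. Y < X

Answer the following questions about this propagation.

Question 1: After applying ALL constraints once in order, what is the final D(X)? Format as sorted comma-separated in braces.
Answer: {3,4}

Derivation:
Constraint 1 (Y != U) on D(Y)={2,3,4,5,6} D(U)={2,3,4,5,6}: no change
Constraint 2 (X < U) on D(X)={2,3,4,6} D(U)={2,3,4,5,6}: X {2,3,4,6}->{2,3,4}; U {2,3,4,5,6}->{3,4,5,6}
Constraint 3 (Y < X) on D(Y)={2,3,4,5,6} D(X)={2,3,4}: Y {2,3,4,5,6}->{2,3}; X {2,3,4}->{3,4}
So after all 3 constraints: D(X) = {3,4}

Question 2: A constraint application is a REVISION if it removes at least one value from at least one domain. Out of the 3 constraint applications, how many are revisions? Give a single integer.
Constraint 1 (Y != U) on D(Y)={2,3,4,5,6} D(U)={2,3,4,5,6}: no change => not a revision
Constraint 2 (X < U) on D(X)={2,3,4,6} D(U)={2,3,4,5,6}: X {2,3,4,6}->{2,3,4}; U {2,3,4,5,6}->{3,4,5,6} => REVISION
Constraint 3 (Y < X) on D(Y)={2,3,4,5,6} D(X)={2,3,4}: Y {2,3,4,5,6}->{2,3}; X {2,3,4}->{3,4} => REVISION
Total revisions = 2

Answer: 2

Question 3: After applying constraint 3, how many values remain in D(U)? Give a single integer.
Constraint 1 (Y != U) on D(Y)={2,3,4,5,6} D(U)={2,3,4,5,6}: no change
Constraint 2 (X < U) on D(X)={2,3,4,6} D(U)={2,3,4,5,6}: X {2,3,4,6}->{2,3,4}; U {2,3,4,5,6}->{3,4,5,6}
Constraint 3 (Y < X) on D(Y)={2,3,4,5,6} D(X)={2,3,4}: Y {2,3,4,5,6}->{2,3}; X {2,3,4}->{3,4}
So after constraint 3: D(U)={3,4,5,6}, size = 4

Answer: 4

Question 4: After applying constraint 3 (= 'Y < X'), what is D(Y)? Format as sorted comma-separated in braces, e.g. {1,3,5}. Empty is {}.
Constraint 1 (Y != U) on D(Y)={2,3,4,5,6} D(U)={2,3,4,5,6}: no change
Constraint 2 (X < U) on D(X)={2,3,4,6} D(U)={2,3,4,5,6}: X {2,3,4,6}->{2,3,4}; U {2,3,4,5,6}->{3,4,5,6}
Constraint 3 (Y < X) on D(Y)={2,3,4,5,6} D(X)={2,3,4}: Y {2,3,4,5,6}->{2,3}; X {2,3,4}->{3,4}
So after constraint 3: D(Y) = {2,3}

Answer: {2,3}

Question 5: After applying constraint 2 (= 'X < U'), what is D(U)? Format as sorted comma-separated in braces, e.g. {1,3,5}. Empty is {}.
Constraint 1 (Y != U) on D(Y)={2,3,4,5,6} D(U)={2,3,4,5,6}: no change
Constraint 2 (X < U) on D(X)={2,3,4,6} D(U)={2,3,4,5,6}: X {2,3,4,6}->{2,3,4}; U {2,3,4,5,6}->{3,4,5,6}
So after constraint 2: D(U) = {3,4,5,6}

Answer: {3,4,5,6}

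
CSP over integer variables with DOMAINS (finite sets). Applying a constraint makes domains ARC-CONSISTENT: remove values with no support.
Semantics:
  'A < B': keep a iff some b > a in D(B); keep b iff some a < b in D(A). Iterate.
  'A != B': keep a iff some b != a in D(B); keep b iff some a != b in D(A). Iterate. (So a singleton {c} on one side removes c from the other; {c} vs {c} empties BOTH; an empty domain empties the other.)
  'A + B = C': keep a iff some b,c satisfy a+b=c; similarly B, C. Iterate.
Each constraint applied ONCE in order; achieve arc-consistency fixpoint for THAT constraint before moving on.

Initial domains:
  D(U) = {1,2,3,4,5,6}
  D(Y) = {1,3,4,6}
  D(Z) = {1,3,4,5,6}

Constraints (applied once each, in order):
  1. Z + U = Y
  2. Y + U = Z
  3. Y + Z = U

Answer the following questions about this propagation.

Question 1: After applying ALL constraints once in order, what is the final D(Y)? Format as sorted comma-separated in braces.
Answer: {}

Derivation:
Constraint 1 (Z + U = Y) on D(Z)={1,3,4,5,6} D(U)={1,2,3,4,5,6} D(Y)={1,3,4,6}: Z {1,3,4,5,6}->{1,3,4,5}; U {1,2,3,4,5,6}->{1,2,3,5}; Y {1,3,4,6}->{3,4,6}
Constraint 2 (Y + U = Z) on D(Y)={3,4,6} D(U)={1,2,3,5} D(Z)={1,3,4,5}: Y {3,4,6}->{3,4}; U {1,2,3,5}->{1,2}; Z {1,3,4,5}->{4,5}
Constraint 3 (Y + Z = U) on D(Y)={3,4} D(Z)={4,5} D(U)={1,2}: Y {3,4}->{}; Z {4,5}->{}; U {1,2}->{}
So after all 3 constraints: D(Y) = {}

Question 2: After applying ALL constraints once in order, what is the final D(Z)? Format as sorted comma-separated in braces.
Answer: {}

Derivation:
Constraint 1 (Z + U = Y) on D(Z)={1,3,4,5,6} D(U)={1,2,3,4,5,6} D(Y)={1,3,4,6}: Z {1,3,4,5,6}->{1,3,4,5}; U {1,2,3,4,5,6}->{1,2,3,5}; Y {1,3,4,6}->{3,4,6}
Constraint 2 (Y + U = Z) on D(Y)={3,4,6} D(U)={1,2,3,5} D(Z)={1,3,4,5}: Y {3,4,6}->{3,4}; U {1,2,3,5}->{1,2}; Z {1,3,4,5}->{4,5}
Constraint 3 (Y + Z = U) on D(Y)={3,4} D(Z)={4,5} D(U)={1,2}: Y {3,4}->{}; Z {4,5}->{}; U {1,2}->{}
So after all 3 constraints: D(Z) = {}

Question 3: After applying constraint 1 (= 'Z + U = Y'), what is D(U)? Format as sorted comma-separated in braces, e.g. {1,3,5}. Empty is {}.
Answer: {1,2,3,5}

Derivation:
Constraint 1 (Z + U = Y) on D(Z)={1,3,4,5,6} D(U)={1,2,3,4,5,6} D(Y)={1,3,4,6}: Z {1,3,4,5,6}->{1,3,4,5}; U {1,2,3,4,5,6}->{1,2,3,5}; Y {1,3,4,6}->{3,4,6}
So after constraint 1: D(U) = {1,2,3,5}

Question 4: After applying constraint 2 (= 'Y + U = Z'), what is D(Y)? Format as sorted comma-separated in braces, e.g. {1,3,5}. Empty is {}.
Answer: {3,4}

Derivation:
Constraint 1 (Z + U = Y) on D(Z)={1,3,4,5,6} D(U)={1,2,3,4,5,6} D(Y)={1,3,4,6}: Z {1,3,4,5,6}->{1,3,4,5}; U {1,2,3,4,5,6}->{1,2,3,5}; Y {1,3,4,6}->{3,4,6}
Constraint 2 (Y + U = Z) on D(Y)={3,4,6} D(U)={1,2,3,5} D(Z)={1,3,4,5}: Y {3,4,6}->{3,4}; U {1,2,3,5}->{1,2}; Z {1,3,4,5}->{4,5}
So after constraint 2: D(Y) = {3,4}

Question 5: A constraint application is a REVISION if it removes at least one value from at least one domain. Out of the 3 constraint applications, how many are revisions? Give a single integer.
Constraint 1 (Z + U = Y) on D(Z)={1,3,4,5,6} D(U)={1,2,3,4,5,6} D(Y)={1,3,4,6}: Z {1,3,4,5,6}->{1,3,4,5}; U {1,2,3,4,5,6}->{1,2,3,5}; Y {1,3,4,6}->{3,4,6} => REVISION
Constraint 2 (Y + U = Z) on D(Y)={3,4,6} D(U)={1,2,3,5} D(Z)={1,3,4,5}: Y {3,4,6}->{3,4}; U {1,2,3,5}->{1,2}; Z {1,3,4,5}->{4,5} => REVISION
Constraint 3 (Y + Z = U) on D(Y)={3,4} D(Z)={4,5} D(U)={1,2}: Y {3,4}->{}; Z {4,5}->{}; U {1,2}->{} => REVISION
Total revisions = 3

Answer: 3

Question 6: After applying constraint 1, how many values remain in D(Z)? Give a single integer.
Constraint 1 (Z + U = Y) on D(Z)={1,3,4,5,6} D(U)={1,2,3,4,5,6} D(Y)={1,3,4,6}: Z {1,3,4,5,6}->{1,3,4,5}; U {1,2,3,4,5,6}->{1,2,3,5}; Y {1,3,4,6}->{3,4,6}
So after constraint 1: D(Z)={1,3,4,5}, size = 4

Answer: 4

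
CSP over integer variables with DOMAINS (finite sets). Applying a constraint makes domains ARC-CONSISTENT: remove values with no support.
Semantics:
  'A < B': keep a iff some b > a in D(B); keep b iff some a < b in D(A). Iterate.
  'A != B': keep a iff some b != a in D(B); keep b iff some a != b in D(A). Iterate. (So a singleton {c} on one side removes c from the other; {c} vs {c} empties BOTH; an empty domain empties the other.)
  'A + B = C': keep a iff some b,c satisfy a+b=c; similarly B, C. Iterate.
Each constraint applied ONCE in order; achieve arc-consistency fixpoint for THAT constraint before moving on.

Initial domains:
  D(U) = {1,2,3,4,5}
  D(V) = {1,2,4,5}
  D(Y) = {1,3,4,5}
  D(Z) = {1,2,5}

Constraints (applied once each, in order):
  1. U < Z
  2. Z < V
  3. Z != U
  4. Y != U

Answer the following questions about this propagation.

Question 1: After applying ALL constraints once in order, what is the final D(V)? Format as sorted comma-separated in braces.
Constraint 1 (U < Z) on D(U)={1,2,3,4,5} D(Z)={1,2,5}: U {1,2,3,4,5}->{1,2,3,4}; Z {1,2,5}->{2,5}
Constraint 2 (Z < V) on D(Z)={2,5} D(V)={1,2,4,5}: Z {2,5}->{2}; V {1,2,4,5}->{4,5}
Constraint 3 (Z != U) on D(Z)={2} D(U)={1,2,3,4}: U {1,2,3,4}->{1,3,4}
Constraint 4 (Y != U) on D(Y)={1,3,4,5} D(U)={1,3,4}: no change
So after all 4 constraints: D(V) = {4,5}

Answer: {4,5}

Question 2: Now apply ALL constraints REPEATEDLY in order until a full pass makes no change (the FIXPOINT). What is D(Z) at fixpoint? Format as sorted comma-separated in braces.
Answer: {2}

Derivation:
pass 0 (initial): D(Z)={1,2,5}
pass 1: U {1,2,3,4,5}->{1,3,4}; V {1,2,4,5}->{4,5}; Z {1,2,5}->{2}
pass 2: U {1,3,4}->{1}; Y {1,3,4,5}->{3,4,5}
pass 3: no change
Fixpoint after 3 passes: D(Z) = {2}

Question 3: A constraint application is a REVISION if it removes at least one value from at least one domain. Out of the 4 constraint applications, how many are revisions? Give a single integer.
Answer: 3

Derivation:
Constraint 1 (U < Z) on D(U)={1,2,3,4,5} D(Z)={1,2,5}: U {1,2,3,4,5}->{1,2,3,4}; Z {1,2,5}->{2,5} => REVISION
Constraint 2 (Z < V) on D(Z)={2,5} D(V)={1,2,4,5}: Z {2,5}->{2}; V {1,2,4,5}->{4,5} => REVISION
Constraint 3 (Z != U) on D(Z)={2} D(U)={1,2,3,4}: U {1,2,3,4}->{1,3,4} => REVISION
Constraint 4 (Y != U) on D(Y)={1,3,4,5} D(U)={1,3,4}: no change => not a revision
Total revisions = 3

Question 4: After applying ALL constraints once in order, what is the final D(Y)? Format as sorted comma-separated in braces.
Constraint 1 (U < Z) on D(U)={1,2,3,4,5} D(Z)={1,2,5}: U {1,2,3,4,5}->{1,2,3,4}; Z {1,2,5}->{2,5}
Constraint 2 (Z < V) on D(Z)={2,5} D(V)={1,2,4,5}: Z {2,5}->{2}; V {1,2,4,5}->{4,5}
Constraint 3 (Z != U) on D(Z)={2} D(U)={1,2,3,4}: U {1,2,3,4}->{1,3,4}
Constraint 4 (Y != U) on D(Y)={1,3,4,5} D(U)={1,3,4}: no change
So after all 4 constraints: D(Y) = {1,3,4,5}

Answer: {1,3,4,5}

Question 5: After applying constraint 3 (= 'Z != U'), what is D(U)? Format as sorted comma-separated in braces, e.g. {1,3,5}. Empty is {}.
Constraint 1 (U < Z) on D(U)={1,2,3,4,5} D(Z)={1,2,5}: U {1,2,3,4,5}->{1,2,3,4}; Z {1,2,5}->{2,5}
Constraint 2 (Z < V) on D(Z)={2,5} D(V)={1,2,4,5}: Z {2,5}->{2}; V {1,2,4,5}->{4,5}
Constraint 3 (Z != U) on D(Z)={2} D(U)={1,2,3,4}: U {1,2,3,4}->{1,3,4}
So after constraint 3: D(U) = {1,3,4}

Answer: {1,3,4}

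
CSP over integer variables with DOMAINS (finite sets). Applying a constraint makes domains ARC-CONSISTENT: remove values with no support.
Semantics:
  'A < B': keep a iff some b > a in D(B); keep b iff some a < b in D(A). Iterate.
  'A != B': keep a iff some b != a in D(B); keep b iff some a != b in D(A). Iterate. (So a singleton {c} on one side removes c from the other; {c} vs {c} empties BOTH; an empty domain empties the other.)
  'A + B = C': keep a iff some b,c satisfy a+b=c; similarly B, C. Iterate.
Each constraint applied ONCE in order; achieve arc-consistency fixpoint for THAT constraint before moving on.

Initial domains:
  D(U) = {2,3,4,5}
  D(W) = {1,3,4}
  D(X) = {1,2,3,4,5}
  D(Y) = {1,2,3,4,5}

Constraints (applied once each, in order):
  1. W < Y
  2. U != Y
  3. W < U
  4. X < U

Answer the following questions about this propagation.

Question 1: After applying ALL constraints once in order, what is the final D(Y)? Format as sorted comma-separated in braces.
Constraint 1 (W < Y) on D(W)={1,3,4} D(Y)={1,2,3,4,5}: Y {1,2,3,4,5}->{2,3,4,5}
Constraint 2 (U != Y) on D(U)={2,3,4,5} D(Y)={2,3,4,5}: no change
Constraint 3 (W < U) on D(W)={1,3,4} D(U)={2,3,4,5}: no change
Constraint 4 (X < U) on D(X)={1,2,3,4,5} D(U)={2,3,4,5}: X {1,2,3,4,5}->{1,2,3,4}
So after all 4 constraints: D(Y) = {2,3,4,5}

Answer: {2,3,4,5}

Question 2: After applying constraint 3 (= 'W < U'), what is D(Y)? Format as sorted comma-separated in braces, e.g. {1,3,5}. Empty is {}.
Constraint 1 (W < Y) on D(W)={1,3,4} D(Y)={1,2,3,4,5}: Y {1,2,3,4,5}->{2,3,4,5}
Constraint 2 (U != Y) on D(U)={2,3,4,5} D(Y)={2,3,4,5}: no change
Constraint 3 (W < U) on D(W)={1,3,4} D(U)={2,3,4,5}: no change
So after constraint 3: D(Y) = {2,3,4,5}

Answer: {2,3,4,5}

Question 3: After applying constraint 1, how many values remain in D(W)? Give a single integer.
Answer: 3

Derivation:
Constraint 1 (W < Y) on D(W)={1,3,4} D(Y)={1,2,3,4,5}: Y {1,2,3,4,5}->{2,3,4,5}
So after constraint 1: D(W)={1,3,4}, size = 3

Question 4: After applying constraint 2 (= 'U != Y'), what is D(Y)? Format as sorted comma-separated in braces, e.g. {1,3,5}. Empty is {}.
Answer: {2,3,4,5}

Derivation:
Constraint 1 (W < Y) on D(W)={1,3,4} D(Y)={1,2,3,4,5}: Y {1,2,3,4,5}->{2,3,4,5}
Constraint 2 (U != Y) on D(U)={2,3,4,5} D(Y)={2,3,4,5}: no change
So after constraint 2: D(Y) = {2,3,4,5}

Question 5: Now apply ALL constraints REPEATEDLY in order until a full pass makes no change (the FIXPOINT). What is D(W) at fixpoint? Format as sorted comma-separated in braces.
Answer: {1,3,4}

Derivation:
pass 0 (initial): D(W)={1,3,4}
pass 1: X {1,2,3,4,5}->{1,2,3,4}; Y {1,2,3,4,5}->{2,3,4,5}
pass 2: no change
Fixpoint after 2 passes: D(W) = {1,3,4}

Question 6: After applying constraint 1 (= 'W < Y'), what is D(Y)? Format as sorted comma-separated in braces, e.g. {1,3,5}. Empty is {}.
Answer: {2,3,4,5}

Derivation:
Constraint 1 (W < Y) on D(W)={1,3,4} D(Y)={1,2,3,4,5}: Y {1,2,3,4,5}->{2,3,4,5}
So after constraint 1: D(Y) = {2,3,4,5}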